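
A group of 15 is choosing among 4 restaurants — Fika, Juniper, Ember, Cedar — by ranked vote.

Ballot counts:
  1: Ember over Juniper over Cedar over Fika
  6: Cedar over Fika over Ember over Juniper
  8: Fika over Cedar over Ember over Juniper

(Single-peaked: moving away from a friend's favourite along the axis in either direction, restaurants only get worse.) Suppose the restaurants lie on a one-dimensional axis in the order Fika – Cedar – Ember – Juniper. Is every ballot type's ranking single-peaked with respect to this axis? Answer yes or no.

Axis positions: Fika=1, Cedar=2, Ember=3, Juniper=4.
Ballot type 1 (peak Ember at position 3): ranking walks positions 3-4-2-1, expanding outward from the peak — single-peaked.
Ballot type 2 (peak Cedar at position 2): ranking walks positions 2-1-3-4, expanding outward from the peak — single-peaked.
Ballot type 3 (peak Fika at position 1): ranking walks positions 1-2-3-4, expanding outward from the peak — single-peaked.
Every ranking is single-peaked on this axis.

yes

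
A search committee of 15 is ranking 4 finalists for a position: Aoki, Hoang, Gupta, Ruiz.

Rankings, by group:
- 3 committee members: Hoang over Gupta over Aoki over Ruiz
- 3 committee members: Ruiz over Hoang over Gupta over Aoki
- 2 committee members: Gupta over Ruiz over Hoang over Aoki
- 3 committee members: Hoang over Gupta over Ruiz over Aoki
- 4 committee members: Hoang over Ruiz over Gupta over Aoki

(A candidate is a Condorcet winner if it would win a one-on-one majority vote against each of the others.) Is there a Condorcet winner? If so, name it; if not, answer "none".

Pairwise majorities:
Aoki–Hoang: Hoang 15–0.
Aoki vs Gupta: Aoki is ranked higher on 0 ballots, Gupta on 15. Gupta wins 15–0.
Aoki vs Ruiz: Ruiz wins 12–3.
Hoang vs Gupta: Hoang, 13–2.
Hoang–Ruiz: Hoang 10–5.
Gupta vs Ruiz: Gupta is ranked higher on 3+2+3 = 8 ballots, Ruiz on 7. Gupta wins 8–7.
Hoang defeats every rival head-to-head and is the Condorcet winner.

Hoang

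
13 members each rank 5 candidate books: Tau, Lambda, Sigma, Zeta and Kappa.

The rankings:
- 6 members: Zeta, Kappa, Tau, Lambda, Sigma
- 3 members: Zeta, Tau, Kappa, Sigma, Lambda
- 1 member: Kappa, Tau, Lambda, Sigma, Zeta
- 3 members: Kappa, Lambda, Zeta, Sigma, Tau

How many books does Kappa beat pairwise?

3

Kappa against each rival (13 members):
Kappa vs Tau: 6+1+3 = 10 for Kappa, 3 for Tau — Kappa by 10–3.
Kappa vs Lambda: 6+3+1+3 = 13 for Kappa, 0 for Lambda — Kappa by 13–0.
Kappa–Sigma: Kappa 13–0.
Kappa vs Zeta: Zeta wins 9–4.
Kappa beats Tau, Lambda, Sigma; loses to Zeta — 3 pairwise wins.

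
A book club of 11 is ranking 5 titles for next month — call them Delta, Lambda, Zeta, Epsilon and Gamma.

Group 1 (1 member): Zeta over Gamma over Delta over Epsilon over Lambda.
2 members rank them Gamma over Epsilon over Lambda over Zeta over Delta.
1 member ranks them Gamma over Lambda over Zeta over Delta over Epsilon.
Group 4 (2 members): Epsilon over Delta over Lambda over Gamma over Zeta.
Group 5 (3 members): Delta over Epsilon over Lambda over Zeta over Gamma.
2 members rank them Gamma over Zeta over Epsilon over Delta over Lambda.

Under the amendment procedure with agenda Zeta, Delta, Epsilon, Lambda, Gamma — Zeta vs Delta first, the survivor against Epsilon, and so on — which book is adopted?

Round 1: Zeta vs Delta — 6–5, Zeta advances.
Round 2: Zeta vs Epsilon — 4–7, Epsilon advances.
Round 3: Epsilon vs Lambda — 10–1, Epsilon advances.
Round 4: Epsilon vs Gamma — 5–6, Gamma advances.
Gamma survives the agenda.

Gamma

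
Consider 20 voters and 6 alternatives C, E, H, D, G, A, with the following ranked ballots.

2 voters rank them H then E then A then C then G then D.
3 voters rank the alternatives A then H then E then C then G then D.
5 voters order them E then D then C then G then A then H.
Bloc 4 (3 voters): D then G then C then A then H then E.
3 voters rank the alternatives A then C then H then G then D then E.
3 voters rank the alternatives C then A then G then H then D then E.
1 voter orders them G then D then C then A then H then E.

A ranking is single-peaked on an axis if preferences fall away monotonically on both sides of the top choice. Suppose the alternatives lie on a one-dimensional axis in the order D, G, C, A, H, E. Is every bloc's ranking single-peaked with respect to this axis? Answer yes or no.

Axis positions: D=1, G=2, C=3, A=4, H=5, E=6.
Bloc 1 (peak H at position 5): ranking walks positions 5-6-4-3-2-1, expanding outward from the peak — single-peaked.
Bloc 2 (peak A at position 4): ranking walks positions 4-5-6-3-2-1, expanding outward from the peak — single-peaked.
Bloc 3: ranking walks positions 6-1-3-2-4-5; D is ranked above H even though H lies between D and the peak E on the axis — preferences dip and rise again. Not single-peaked.
Bloc 4 (peak D at position 1): ranking walks positions 1-2-3-4-5-6, expanding outward from the peak — single-peaked.
Bloc 5 (peak A at position 4): ranking walks positions 4-3-5-2-1-6, expanding outward from the peak — single-peaked.
Bloc 6 (peak C at position 3): ranking walks positions 3-4-2-5-1-6, expanding outward from the peak — single-peaked.
Bloc 7 (peak G at position 2): ranking walks positions 2-1-3-4-5-6, expanding outward from the peak — single-peaked.
Bloc 3 violates single-peakedness, so the profile is not single-peaked on this axis.

no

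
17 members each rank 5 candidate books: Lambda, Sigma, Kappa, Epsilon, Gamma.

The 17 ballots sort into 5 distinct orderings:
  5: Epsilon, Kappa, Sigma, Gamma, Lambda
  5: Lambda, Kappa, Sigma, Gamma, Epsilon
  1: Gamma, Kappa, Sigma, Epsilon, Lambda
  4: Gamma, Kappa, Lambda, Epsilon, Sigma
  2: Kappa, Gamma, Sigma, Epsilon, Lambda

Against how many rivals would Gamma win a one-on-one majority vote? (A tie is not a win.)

2

Gamma against each rival (17 members):
Gamma vs Lambda: 5+1+4+2 = 12 for Gamma, 5 for Lambda — Gamma by 12–5.
Gamma–Sigma: Sigma 10–7.
Gamma vs Kappa: Kappa, 12–5.
Gamma vs Epsilon: Gamma wins 12–5.
Gamma beats Lambda, Epsilon; loses to Sigma, Kappa — 2 pairwise wins.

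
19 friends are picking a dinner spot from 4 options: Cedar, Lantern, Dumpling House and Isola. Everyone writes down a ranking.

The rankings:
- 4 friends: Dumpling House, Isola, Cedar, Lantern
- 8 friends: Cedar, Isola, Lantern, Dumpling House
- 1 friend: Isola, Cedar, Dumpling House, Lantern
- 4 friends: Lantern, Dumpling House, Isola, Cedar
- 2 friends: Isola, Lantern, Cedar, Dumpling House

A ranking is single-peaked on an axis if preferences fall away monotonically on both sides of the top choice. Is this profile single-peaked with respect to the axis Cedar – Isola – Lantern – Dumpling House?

no

Axis positions: Cedar=1, Isola=2, Lantern=3, Dumpling House=4.
Faction 1: ranking walks positions 4-2-1-3; Isola is ranked above Lantern even though Lantern lies between Isola and the peak Dumpling House on the axis — preferences dip and rise again. Not single-peaked.
Faction 2 (peak Cedar at position 1): ranking walks positions 1-2-3-4, expanding outward from the peak — single-peaked.
Faction 3: ranking walks positions 2-1-4-3; Dumpling House is ranked above Lantern even though Lantern lies between Dumpling House and the peak Isola on the axis — preferences dip and rise again. Not single-peaked.
Faction 4 (peak Lantern at position 3): ranking walks positions 3-4-2-1, expanding outward from the peak — single-peaked.
Faction 5 (peak Isola at position 2): ranking walks positions 2-3-1-4, expanding outward from the peak — single-peaked.
Faction 1 violates single-peakedness, so the profile is not single-peaked on this axis.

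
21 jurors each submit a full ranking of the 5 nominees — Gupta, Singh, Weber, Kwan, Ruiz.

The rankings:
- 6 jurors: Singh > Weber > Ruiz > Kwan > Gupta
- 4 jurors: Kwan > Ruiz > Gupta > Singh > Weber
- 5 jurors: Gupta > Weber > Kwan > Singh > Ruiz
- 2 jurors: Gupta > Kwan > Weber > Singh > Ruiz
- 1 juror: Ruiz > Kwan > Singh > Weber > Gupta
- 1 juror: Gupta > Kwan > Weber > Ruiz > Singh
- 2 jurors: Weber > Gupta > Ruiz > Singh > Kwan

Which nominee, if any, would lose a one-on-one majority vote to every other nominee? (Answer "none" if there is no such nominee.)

none

Pairwise majorities:
Gupta vs Singh: Gupta wins 14–7.
Gupta vs Weber: Gupta, 12–9.
Gupta vs Kwan: Kwan wins 11–10.
Gupta–Ruiz: Ruiz 11–10.
Singh–Weber: Singh 11–10.
Singh vs Kwan: 6+2 = 8 for Singh, 13 for Kwan — Kwan by 13–8.
Singh vs Ruiz: 13 to 8, Singh.
Weber–Kwan: Weber 13–8.
Weber vs Ruiz: 16 to 5, Weber.
Kwan vs Ruiz: 4+5+2+1 = 12 for Kwan, 9 for Ruiz — Kwan by 12–9.
Every nominee wins at least one matchup (Gupta beats Singh; Singh beats Weber; Weber beats Kwan; Kwan beats Gupta; Ruiz beats Gupta), so there is no Condorcet loser.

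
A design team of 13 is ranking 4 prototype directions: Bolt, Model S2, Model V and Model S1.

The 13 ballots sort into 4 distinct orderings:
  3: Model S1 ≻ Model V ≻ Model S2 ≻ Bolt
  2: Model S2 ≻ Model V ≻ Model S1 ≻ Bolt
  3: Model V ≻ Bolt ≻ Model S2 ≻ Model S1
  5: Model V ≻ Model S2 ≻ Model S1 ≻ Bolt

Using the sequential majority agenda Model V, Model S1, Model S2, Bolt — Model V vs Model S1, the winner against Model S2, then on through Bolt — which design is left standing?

Model V

Round 1: Model V vs Model S1 — 10–3, Model V advances.
Round 2: Model V vs Model S2 — 11–2, Model V advances.
Round 3: Model V vs Bolt — 13–0, Model V advances.
The agenda winner is Model V.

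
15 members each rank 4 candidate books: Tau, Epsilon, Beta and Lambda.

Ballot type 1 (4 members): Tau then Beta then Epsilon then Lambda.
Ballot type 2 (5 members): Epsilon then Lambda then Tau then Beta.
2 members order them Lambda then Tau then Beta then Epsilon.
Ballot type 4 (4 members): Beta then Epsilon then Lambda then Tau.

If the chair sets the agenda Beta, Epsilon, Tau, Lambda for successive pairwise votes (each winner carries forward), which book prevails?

Lambda

Round 1: Beta vs Epsilon — 10–5, Beta advances.
Round 2: Beta vs Tau — 4–11, Tau advances.
Round 3: Tau vs Lambda — 4–11, Lambda advances.
The agenda winner is Lambda.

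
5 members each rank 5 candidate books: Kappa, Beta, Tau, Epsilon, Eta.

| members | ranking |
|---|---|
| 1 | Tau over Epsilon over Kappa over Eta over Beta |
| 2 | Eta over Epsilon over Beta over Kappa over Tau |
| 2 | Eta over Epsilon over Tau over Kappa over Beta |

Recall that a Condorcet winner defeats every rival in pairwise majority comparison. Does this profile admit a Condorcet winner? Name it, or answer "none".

Eta

Check each pair by majority over 5 ballots:
Kappa vs Beta: Kappa, 3–2.
Kappa–Tau: Tau 3–2.
Kappa–Epsilon: Epsilon 5–0.
Kappa vs Eta: Eta wins 4–1.
Beta–Tau: Tau 3–2.
Beta–Epsilon: Epsilon 5–0.
Beta–Eta: Eta 5–0.
Tau vs Epsilon: Epsilon, 4–1.
Tau vs Eta: Eta, 4–1.
Epsilon vs Eta: Eta, 4–1.
Eta wins every pairwise contest, so Eta is the Condorcet winner.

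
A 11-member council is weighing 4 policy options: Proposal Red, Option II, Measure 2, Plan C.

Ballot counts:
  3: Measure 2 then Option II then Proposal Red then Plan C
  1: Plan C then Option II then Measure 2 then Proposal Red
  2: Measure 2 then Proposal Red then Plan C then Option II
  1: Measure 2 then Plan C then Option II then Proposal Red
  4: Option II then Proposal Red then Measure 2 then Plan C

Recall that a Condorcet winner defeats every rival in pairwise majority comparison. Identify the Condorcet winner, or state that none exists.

Head-to-head results (11 council members):
Proposal Red vs Option II: 2 for Proposal Red, 9 for Option II — Option II by 9–2.
Proposal Red vs Measure 2: Proposal Red preferred on 4 ballots; Measure 2 wins 7–4.
Proposal Red vs Plan C: 3+2+4 = 9 for Proposal Red, 2 for Plan C — Proposal Red by 9–2.
Option II vs Measure 2: Option II is ranked higher on 1+4 = 5 ballots, Measure 2 on 6. Measure 2 wins 6–5.
Option II vs Plan C: Option II is ranked higher on 3+4 = 7 ballots, Plan C on 4. Option II wins 7–4.
Measure 2 vs Plan C: Measure 2 is ranked higher on 3+2+1+4 = 10 ballots, Plan C on 1. Measure 2 wins 10–1.
Only Measure 2 has no losses; Measure 2 is the Condorcet winner.

Measure 2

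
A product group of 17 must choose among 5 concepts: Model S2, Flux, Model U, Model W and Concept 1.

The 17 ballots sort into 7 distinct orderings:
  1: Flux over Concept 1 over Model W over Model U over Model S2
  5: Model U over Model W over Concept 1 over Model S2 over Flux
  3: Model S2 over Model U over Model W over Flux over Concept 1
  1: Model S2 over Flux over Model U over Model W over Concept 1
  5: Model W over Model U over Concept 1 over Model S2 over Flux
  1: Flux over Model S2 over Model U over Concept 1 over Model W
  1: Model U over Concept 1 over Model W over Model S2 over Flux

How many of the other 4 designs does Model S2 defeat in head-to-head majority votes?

Model S2 against each rival (17 engineers):
Model S2 vs Flux: Model S2 preferred on 5+3+1+5+1 = 15 ballots; Model S2 wins 15–2.
Model S2 vs Model U: Model S2 is ranked higher on 3+1+1 = 5 ballots, Model U on 12. Model U wins 12–5.
Model S2 vs Model W: Model S2 preferred on 3+1+1 = 5 ballots; Model W wins 12–5.
Model S2 vs Concept 1: Concept 1, 12–5.
Model S2 beats Flux; loses to Model U, Model W, Concept 1 — 1 pairwise win.

1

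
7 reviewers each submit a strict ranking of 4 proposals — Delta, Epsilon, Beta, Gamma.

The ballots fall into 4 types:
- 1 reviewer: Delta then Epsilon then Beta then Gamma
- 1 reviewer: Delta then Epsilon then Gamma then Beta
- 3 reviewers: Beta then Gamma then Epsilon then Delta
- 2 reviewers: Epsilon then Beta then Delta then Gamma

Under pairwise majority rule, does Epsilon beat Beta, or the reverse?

Epsilon

Ballots ranking Epsilon above Beta: 1 + 1 + 2 = 4.
Ballots ranking Beta above Epsilon: 7 − 4 = 3.
Epsilon wins the head-to-head 4–3.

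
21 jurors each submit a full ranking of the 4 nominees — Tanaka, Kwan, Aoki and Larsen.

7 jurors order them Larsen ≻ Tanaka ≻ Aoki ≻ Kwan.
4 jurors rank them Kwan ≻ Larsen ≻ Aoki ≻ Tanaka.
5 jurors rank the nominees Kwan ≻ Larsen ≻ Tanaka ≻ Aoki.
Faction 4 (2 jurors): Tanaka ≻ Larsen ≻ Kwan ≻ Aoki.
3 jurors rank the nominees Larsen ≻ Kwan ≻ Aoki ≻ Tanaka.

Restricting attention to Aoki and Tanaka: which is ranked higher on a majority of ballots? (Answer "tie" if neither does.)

Tanaka

Ballots ranking Aoki above Tanaka: 4 + 3 = 7.
Ballots ranking Tanaka above Aoki: 21 − 7 = 14.
Tanaka wins the head-to-head 14–7.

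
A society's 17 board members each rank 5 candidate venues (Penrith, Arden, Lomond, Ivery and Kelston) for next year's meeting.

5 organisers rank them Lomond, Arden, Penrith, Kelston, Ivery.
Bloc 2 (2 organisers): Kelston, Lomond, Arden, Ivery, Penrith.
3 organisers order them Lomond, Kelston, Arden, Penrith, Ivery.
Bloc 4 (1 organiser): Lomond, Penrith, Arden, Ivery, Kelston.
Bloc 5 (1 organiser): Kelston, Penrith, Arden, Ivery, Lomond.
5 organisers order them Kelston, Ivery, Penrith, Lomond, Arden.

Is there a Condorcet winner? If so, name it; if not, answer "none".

Lomond

Check each pair by majority over 17 ballots:
Penrith vs Arden: Penrith preferred on 1+1+5 = 7 ballots; Arden wins 10–7.
Penrith vs Lomond: 6 to 11, Lomond.
Penrith vs Ivery: 10 to 7, Penrith.
Penrith vs Kelston: Penrith preferred on 5+1 = 6 ballots; Kelston wins 11–6.
Arden vs Lomond: 1 to 16, Lomond.
Arden vs Ivery: 5+2+3+1+1 = 12 for Arden, 5 for Ivery — Arden by 12–5.
Arden vs Kelston: 5+1 = 6 for Arden, 11 for Kelston — Kelston by 11–6.
Lomond vs Ivery: 5+2+3+1 = 11 for Lomond, 6 for Ivery — Lomond by 11–6.
Lomond vs Kelston: 9 to 8, Lomond.
Ivery vs Kelston: 1 for Ivery, 16 for Kelston — Kelston by 16–1.
Only Lomond has no losses; Lomond is the Condorcet winner.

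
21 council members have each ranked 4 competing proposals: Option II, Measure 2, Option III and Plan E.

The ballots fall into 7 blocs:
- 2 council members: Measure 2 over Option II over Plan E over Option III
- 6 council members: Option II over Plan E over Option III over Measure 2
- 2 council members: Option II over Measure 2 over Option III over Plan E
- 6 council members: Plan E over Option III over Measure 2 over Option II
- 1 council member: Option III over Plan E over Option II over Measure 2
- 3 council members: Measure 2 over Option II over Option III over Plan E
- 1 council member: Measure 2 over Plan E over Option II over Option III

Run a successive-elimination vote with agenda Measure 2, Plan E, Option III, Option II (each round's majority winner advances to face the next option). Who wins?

Round 1: Measure 2 vs Plan E — 8–13, Plan E advances.
Round 2: Plan E vs Option III — 15–6, Plan E advances.
Round 3: Plan E vs Option II — 8–13, Option II advances.
The agenda winner is Option II.

Option II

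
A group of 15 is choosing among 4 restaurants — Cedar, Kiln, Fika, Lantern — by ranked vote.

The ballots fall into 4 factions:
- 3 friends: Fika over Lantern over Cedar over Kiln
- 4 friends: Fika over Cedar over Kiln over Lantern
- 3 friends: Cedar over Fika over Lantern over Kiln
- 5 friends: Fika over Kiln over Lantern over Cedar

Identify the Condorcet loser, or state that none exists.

Pairwise majorities:
Cedar vs Kiln: Cedar, 10–5.
Cedar vs Fika: Cedar is ranked higher on 3 ballots, Fika on 12. Fika wins 12–3.
Cedar–Lantern: Lantern 8–7.
Kiln vs Fika: 0 for Kiln, 15 for Fika — Fika by 15–0.
Kiln vs Lantern: Kiln wins 9–6.
Fika–Lantern: Fika 15–0.
Each restaurant has at least one pairwise win (Cedar beats Kiln; Kiln beats Lantern; Fika beats Cedar; Lantern beats Cedar) — no Condorcet loser.

none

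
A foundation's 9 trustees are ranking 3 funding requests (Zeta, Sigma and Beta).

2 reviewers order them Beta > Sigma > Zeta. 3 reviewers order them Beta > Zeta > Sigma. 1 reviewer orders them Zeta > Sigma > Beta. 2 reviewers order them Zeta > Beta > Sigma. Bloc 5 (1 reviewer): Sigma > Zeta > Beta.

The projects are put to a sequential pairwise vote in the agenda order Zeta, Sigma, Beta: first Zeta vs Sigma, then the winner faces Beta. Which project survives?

Beta

Round 1: Zeta vs Sigma — 6–3, Zeta advances.
Round 2: Zeta vs Beta — 4–5, Beta advances.
The agenda winner is Beta.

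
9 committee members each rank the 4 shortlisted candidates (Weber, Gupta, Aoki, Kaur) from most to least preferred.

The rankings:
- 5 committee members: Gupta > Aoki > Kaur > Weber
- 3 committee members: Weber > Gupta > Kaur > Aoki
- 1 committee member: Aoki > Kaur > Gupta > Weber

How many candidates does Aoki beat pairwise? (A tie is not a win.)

2

Aoki against each rival (9 committee members):
Aoki–Weber: Aoki 6–3.
Aoki vs Gupta: Aoki is ranked higher on 1 ballot, Gupta on 8. Gupta wins 8–1.
Aoki vs Kaur: 6 to 3, Aoki.
Aoki beats Weber, Kaur; loses to Gupta — 2 pairwise wins.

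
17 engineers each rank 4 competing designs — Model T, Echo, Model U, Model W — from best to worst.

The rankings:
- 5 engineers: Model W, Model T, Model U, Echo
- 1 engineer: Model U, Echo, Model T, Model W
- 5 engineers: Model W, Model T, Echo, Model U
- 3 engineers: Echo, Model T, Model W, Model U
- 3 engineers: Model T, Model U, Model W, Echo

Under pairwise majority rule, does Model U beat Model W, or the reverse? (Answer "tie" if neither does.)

Model W

Ballots ranking Model U above Model W: 1 + 3 = 4.
Ballots ranking Model W above Model U: 17 − 4 = 13.
Model W wins the head-to-head 13–4.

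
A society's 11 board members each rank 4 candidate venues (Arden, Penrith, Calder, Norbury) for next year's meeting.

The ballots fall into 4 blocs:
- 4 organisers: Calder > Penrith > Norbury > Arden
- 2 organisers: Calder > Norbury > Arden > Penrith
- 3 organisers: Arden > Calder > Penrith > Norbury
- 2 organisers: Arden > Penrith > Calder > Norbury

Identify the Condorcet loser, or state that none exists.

Head-to-head results (11 organisers):
Arden vs Penrith: Arden, 7–4.
Arden vs Calder: Calder wins 6–5.
Arden vs Norbury: Norbury, 6–5.
Penrith vs Calder: Penrith preferred on 2 ballots; Calder wins 9–2.
Penrith vs Norbury: Penrith, 9–2.
Calder vs Norbury: 4+2+3+2 = 11 for Calder, 0 for Norbury — Calder by 11–0.
Each city has at least one pairwise win (Arden beats Penrith; Penrith beats Norbury; Calder beats Arden; Norbury beats Arden) — no Condorcet loser.

none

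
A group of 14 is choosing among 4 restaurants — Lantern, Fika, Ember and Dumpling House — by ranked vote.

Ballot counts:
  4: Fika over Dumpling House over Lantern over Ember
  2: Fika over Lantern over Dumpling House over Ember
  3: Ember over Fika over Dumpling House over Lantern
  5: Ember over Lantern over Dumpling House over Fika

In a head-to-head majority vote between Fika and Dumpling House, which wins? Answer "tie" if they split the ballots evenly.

Fika

Ballots ranking Fika above Dumpling House: 4 + 2 + 3 = 9.
Ballots ranking Dumpling House above Fika: 14 − 9 = 5.
Fika wins the head-to-head 9–5.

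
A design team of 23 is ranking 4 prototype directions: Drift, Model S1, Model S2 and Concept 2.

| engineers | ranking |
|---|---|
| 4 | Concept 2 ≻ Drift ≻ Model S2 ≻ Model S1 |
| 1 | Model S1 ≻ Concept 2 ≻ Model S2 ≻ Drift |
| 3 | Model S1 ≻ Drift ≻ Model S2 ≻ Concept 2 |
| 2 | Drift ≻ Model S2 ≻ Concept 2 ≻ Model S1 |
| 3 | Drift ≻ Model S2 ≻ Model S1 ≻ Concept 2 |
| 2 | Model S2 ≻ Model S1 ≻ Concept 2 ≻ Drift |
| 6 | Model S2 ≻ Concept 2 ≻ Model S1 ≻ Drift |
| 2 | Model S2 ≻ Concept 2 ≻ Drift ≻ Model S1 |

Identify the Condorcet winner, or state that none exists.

Check each pair by majority over 23 ballots:
Drift vs Model S1: Drift is ranked higher on 4+2+3+2 = 11 ballots, Model S1 on 12. Model S1 wins 12–11.
Drift vs Model S2: Drift is ranked higher on 4+3+2+3 = 12 ballots, Model S2 on 11. Drift wins 12–11.
Drift–Concept 2: Concept 2 15–8.
Model S1 vs Model S2: 1+3 = 4 for Model S1, 19 for Model S2 — Model S2 by 19–4.
Model S1 vs Concept 2: Model S1 preferred on 1+3+3+2 = 9 ballots; Concept 2 wins 14–9.
Model S2–Concept 2: Model S2 18–5.
No design is unbeaten: Drift loses to Model S1; Model S1 loses to Model S2; Model S2 loses to Drift; Concept 2 loses to Model S2. In particular Drift > Model S2 > Model S1 > Drift is a majority cycle — no Condorcet winner exists.

none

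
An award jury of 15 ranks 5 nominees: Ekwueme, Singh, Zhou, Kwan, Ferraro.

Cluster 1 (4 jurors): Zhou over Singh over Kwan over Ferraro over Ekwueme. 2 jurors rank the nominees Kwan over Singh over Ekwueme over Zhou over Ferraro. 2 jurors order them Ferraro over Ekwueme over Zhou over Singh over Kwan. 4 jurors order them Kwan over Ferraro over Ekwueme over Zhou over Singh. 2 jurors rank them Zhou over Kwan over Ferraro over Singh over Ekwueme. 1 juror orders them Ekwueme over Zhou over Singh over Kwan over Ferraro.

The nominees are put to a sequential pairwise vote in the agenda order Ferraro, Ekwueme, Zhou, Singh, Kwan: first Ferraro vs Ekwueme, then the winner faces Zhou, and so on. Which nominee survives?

Round 1: Ferraro vs Ekwueme — 12–3, Ferraro advances.
Round 2: Ferraro vs Zhou — 6–9, Zhou advances.
Round 3: Zhou vs Singh — 13–2, Zhou advances.
Round 4: Zhou vs Kwan — 9–6, Zhou advances.
The agenda winner is Zhou.

Zhou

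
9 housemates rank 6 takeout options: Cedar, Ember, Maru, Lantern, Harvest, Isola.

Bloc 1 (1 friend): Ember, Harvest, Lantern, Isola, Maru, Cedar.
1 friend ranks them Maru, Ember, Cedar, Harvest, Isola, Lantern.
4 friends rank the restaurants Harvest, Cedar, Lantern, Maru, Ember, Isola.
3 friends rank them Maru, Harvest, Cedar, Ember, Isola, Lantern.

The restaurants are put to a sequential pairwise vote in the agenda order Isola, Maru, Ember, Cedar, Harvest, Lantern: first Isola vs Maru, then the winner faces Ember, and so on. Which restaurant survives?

Harvest

Round 1: Isola vs Maru — 1–8, Maru advances.
Round 2: Maru vs Ember — 8–1, Maru advances.
Round 3: Maru vs Cedar — 5–4, Maru advances.
Round 4: Maru vs Harvest — 4–5, Harvest advances.
Round 5: Harvest vs Lantern — 9–0, Harvest advances.
Harvest survives the agenda.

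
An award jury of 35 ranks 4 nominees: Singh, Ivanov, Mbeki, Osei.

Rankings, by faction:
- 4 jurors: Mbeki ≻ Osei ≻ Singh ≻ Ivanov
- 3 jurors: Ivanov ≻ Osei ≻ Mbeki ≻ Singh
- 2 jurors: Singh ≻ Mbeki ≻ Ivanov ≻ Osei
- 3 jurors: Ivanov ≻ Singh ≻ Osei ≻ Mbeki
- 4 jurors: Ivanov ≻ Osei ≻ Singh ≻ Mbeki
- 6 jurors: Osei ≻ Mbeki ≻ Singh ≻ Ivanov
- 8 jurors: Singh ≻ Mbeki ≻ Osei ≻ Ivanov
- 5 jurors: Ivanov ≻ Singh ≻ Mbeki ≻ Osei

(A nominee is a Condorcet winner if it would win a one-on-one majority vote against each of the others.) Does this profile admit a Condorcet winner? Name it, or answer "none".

Singh

Check each pair by majority over 35 ballots:
Singh vs Ivanov: Singh is ranked higher on 4+2+6+8 = 20 ballots, Ivanov on 15. Singh wins 20–15.
Singh vs Mbeki: 2+3+4+8+5 = 22 for Singh, 13 for Mbeki — Singh by 22–13.
Singh vs Osei: Singh is ranked higher on 2+3+8+5 = 18 ballots, Osei on 17. Singh wins 18–17.
Ivanov vs Mbeki: 3+3+4+5 = 15 for Ivanov, 20 for Mbeki — Mbeki by 20–15.
Ivanov vs Osei: Ivanov is ranked higher on 3+2+3+4+5 = 17 ballots, Osei on 18. Osei wins 18–17.
Mbeki vs Osei: Mbeki preferred on 4+2+8+5 = 19 ballots; Mbeki wins 19–16.
Singh defeats every rival head-to-head and is the Condorcet winner.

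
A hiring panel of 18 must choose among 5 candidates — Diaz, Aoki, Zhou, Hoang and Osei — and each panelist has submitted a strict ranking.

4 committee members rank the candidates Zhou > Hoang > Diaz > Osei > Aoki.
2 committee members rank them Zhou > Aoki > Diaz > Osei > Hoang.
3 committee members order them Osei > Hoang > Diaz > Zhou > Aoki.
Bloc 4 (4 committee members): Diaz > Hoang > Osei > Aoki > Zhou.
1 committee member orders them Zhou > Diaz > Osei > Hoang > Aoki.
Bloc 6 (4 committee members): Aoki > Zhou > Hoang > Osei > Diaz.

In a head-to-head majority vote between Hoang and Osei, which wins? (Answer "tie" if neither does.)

Ballots ranking Hoang above Osei: 4 + 4 + 4 = 12.
Ballots ranking Osei above Hoang: 18 − 12 = 6.
Hoang wins the head-to-head 12–6.

Hoang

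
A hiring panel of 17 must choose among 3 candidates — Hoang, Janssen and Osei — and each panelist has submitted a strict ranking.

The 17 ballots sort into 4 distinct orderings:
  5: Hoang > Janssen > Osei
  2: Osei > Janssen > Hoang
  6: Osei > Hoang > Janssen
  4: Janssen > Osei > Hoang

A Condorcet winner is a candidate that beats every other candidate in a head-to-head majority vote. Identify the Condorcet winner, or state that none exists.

none

Head-to-head results (17 committee members):
Hoang vs Janssen: Hoang, 11–6.
Hoang–Osei: Osei 12–5.
Janssen vs Osei: Janssen wins 9–8.
Every candidate loses at least once (Hoang loses to Osei; Janssen loses to Hoang; Osei loses to Janssen). The majority relation contains the cycle Hoang > Janssen > Osei > Hoang, so there is no Condorcet winner.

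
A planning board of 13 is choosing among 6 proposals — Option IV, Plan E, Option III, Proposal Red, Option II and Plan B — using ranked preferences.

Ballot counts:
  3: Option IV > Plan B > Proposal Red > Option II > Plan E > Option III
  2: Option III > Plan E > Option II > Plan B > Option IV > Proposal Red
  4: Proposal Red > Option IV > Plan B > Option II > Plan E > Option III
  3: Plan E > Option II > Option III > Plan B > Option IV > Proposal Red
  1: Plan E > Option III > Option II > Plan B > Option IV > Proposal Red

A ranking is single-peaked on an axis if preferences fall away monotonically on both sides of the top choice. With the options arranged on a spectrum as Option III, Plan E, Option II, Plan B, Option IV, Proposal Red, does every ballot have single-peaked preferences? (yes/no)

Axis positions: Option III=1, Plan E=2, Option II=3, Plan B=4, Option IV=5, Proposal Red=6.
Cluster 1 (peak Option IV at position 5): ranking walks positions 5-4-6-3-2-1, expanding outward from the peak — single-peaked.
Cluster 2 (peak Option III at position 1): ranking walks positions 1-2-3-4-5-6, expanding outward from the peak — single-peaked.
Cluster 3 (peak Proposal Red at position 6): ranking walks positions 6-5-4-3-2-1, expanding outward from the peak — single-peaked.
Cluster 4 (peak Plan E at position 2): ranking walks positions 2-3-1-4-5-6, expanding outward from the peak — single-peaked.
Cluster 5 (peak Plan E at position 2): ranking walks positions 2-1-3-4-5-6, expanding outward from the peak — single-peaked.
Every ranking is single-peaked on this axis.

yes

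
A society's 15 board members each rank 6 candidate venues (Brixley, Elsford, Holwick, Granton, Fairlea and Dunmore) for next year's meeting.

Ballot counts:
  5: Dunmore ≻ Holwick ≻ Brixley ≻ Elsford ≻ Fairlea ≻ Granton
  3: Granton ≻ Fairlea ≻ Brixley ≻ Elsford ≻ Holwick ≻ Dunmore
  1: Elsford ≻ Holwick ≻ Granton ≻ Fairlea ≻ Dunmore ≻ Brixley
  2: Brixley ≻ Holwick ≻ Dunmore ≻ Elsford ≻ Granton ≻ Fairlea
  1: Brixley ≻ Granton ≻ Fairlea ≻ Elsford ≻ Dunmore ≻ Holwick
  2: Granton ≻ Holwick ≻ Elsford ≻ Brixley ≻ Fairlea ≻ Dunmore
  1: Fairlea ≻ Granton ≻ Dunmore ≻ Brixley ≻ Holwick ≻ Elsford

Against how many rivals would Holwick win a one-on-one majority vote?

Holwick against each rival (15 organisers):
Holwick vs Brixley: 8 to 7, Holwick.
Holwick vs Elsford: Holwick, 10–5.
Holwick–Granton: Holwick 8–7.
Holwick vs Fairlea: Holwick, 10–5.
Holwick vs Dunmore: Holwick wins 8–7.
Holwick beats Brixley, Elsford, Granton, Fairlea, Dunmore — 5 pairwise wins.

5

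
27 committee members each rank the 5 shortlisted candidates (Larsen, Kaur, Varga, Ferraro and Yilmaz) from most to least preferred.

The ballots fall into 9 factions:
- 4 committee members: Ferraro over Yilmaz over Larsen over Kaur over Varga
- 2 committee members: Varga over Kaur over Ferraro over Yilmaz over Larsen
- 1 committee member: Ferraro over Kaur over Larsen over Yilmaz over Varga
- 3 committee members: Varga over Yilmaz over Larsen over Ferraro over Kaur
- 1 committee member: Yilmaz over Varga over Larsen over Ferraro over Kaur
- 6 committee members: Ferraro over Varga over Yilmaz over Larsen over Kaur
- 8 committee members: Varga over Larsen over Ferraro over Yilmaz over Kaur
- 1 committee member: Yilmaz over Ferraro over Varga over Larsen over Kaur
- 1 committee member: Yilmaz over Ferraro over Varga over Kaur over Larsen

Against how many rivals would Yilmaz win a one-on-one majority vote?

Yilmaz against each rival (27 committee members):
Yilmaz vs Larsen: Yilmaz wins 18–9.
Yilmaz vs Kaur: 24 for Yilmaz, 3 for Kaur — Yilmaz by 24–3.
Yilmaz vs Varga: 8 to 19, Varga.
Yilmaz vs Ferraro: 3+1+1+1 = 6 for Yilmaz, 21 for Ferraro — Ferraro by 21–6.
Yilmaz beats Larsen, Kaur; loses to Varga, Ferraro — 2 pairwise wins.

2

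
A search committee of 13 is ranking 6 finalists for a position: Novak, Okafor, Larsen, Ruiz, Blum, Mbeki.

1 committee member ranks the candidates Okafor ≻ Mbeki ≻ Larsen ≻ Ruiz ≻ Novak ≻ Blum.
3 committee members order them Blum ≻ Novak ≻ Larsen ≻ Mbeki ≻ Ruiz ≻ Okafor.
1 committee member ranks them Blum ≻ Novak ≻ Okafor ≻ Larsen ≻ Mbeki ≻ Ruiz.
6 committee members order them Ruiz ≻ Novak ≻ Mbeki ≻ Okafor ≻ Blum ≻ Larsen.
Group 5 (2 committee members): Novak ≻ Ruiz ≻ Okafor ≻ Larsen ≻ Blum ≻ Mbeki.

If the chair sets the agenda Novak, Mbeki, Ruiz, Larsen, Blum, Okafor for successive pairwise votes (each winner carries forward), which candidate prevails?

Round 1: Novak vs Mbeki — 12–1, Novak advances.
Round 2: Novak vs Ruiz — 6–7, Ruiz advances.
Round 3: Ruiz vs Larsen — 8–5, Ruiz advances.
Round 4: Ruiz vs Blum — 9–4, Ruiz advances.
Round 5: Ruiz vs Okafor — 11–2, Ruiz advances.
The agenda winner is Ruiz.

Ruiz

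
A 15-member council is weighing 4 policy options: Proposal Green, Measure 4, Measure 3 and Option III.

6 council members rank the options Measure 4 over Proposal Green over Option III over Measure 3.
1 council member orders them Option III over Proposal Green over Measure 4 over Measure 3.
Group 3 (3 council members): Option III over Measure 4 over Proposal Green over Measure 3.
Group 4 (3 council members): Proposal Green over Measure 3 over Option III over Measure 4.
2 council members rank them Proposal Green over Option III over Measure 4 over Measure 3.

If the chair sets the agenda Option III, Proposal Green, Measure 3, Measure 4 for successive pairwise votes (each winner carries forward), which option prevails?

Round 1: Option III vs Proposal Green — 4–11, Proposal Green advances.
Round 2: Proposal Green vs Measure 3 — 15–0, Proposal Green advances.
Round 3: Proposal Green vs Measure 4 — 6–9, Measure 4 advances.
Measure 4 survives the agenda.

Measure 4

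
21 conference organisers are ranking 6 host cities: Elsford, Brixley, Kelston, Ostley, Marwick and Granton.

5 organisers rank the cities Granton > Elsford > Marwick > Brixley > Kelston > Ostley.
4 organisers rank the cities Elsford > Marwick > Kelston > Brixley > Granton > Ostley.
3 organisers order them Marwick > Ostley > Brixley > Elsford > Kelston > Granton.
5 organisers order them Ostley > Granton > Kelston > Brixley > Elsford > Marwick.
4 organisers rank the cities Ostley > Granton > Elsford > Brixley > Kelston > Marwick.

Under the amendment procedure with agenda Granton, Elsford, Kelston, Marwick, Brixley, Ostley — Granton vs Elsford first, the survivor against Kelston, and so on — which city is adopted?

Round 1: Granton vs Elsford — 14–7, Granton advances.
Round 2: Granton vs Kelston — 14–7, Granton advances.
Round 3: Granton vs Marwick — 14–7, Granton advances.
Round 4: Granton vs Brixley — 14–7, Granton advances.
Round 5: Granton vs Ostley — 9–12, Ostley advances.
Ostley survives the agenda.

Ostley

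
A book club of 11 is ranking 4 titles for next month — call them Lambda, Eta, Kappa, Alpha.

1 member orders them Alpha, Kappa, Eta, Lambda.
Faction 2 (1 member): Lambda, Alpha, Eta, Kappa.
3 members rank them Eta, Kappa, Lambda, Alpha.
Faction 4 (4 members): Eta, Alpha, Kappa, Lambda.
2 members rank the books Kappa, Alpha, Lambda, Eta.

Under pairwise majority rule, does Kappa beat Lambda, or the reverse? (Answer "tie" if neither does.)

Ballots ranking Kappa above Lambda: 1 + 3 + 4 + 2 = 10.
Ballots ranking Lambda above Kappa: 11 − 10 = 1.
Kappa wins the head-to-head 10–1.

Kappa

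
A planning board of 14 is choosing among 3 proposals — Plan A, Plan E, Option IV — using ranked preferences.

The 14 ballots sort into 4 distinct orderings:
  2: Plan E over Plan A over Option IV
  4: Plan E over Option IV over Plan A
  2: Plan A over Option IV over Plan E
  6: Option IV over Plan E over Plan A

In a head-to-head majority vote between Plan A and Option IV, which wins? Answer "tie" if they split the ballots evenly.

Option IV

Ballots ranking Plan A above Option IV: 2 + 2 = 4.
Ballots ranking Option IV above Plan A: 14 − 4 = 10.
Option IV wins the head-to-head 10–4.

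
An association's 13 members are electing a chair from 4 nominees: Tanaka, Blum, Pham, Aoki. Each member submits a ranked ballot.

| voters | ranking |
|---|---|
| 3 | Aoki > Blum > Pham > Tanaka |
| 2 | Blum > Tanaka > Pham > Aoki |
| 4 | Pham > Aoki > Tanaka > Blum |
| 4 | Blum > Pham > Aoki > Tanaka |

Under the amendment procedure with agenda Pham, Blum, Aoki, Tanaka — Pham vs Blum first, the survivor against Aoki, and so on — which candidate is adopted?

Aoki

Round 1: Pham vs Blum — 4–9, Blum advances.
Round 2: Blum vs Aoki — 6–7, Aoki advances.
Round 3: Aoki vs Tanaka — 11–2, Aoki advances.
Aoki survives the agenda.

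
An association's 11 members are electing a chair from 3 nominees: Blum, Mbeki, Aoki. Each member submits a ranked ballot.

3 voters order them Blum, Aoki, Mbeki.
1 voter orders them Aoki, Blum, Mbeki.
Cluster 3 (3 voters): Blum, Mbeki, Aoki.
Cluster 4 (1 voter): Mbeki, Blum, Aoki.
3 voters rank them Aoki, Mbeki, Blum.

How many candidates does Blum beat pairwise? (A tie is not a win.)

Blum against each rival (11 voters):
Blum vs Mbeki: Blum, 7–4.
Blum–Aoki: Blum 7–4.
Blum beats Mbeki, Aoki — 2 pairwise wins.

2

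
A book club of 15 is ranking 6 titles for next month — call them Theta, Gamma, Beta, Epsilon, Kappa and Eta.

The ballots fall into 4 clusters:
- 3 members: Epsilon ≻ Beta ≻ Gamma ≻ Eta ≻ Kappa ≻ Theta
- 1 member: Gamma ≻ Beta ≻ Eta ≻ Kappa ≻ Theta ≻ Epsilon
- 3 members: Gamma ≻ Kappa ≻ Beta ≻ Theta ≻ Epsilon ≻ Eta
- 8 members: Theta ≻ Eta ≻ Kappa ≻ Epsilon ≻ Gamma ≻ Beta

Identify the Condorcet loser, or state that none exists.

Pairwise majorities:
Theta vs Gamma: 8 for Theta, 7 for Gamma — Theta by 8–7.
Theta vs Beta: Theta, 8–7.
Theta–Epsilon: Theta 12–3.
Theta vs Kappa: Theta wins 8–7.
Theta vs Eta: Theta is ranked higher on 3+8 = 11 ballots, Eta on 4. Theta wins 11–4.
Gamma vs Beta: Gamma, 12–3.
Gamma vs Epsilon: 1+3 = 4 for Gamma, 11 for Epsilon — Epsilon by 11–4.
Gamma vs Kappa: Gamma is ranked higher on 3+1+3 = 7 ballots, Kappa on 8. Kappa wins 8–7.
Gamma vs Eta: Eta wins 8–7.
Beta–Epsilon: Epsilon 11–4.
Beta vs Kappa: 3+1 = 4 for Beta, 11 for Kappa — Kappa by 11–4.
Beta vs Eta: Beta is ranked higher on 3+1+3 = 7 ballots, Eta on 8. Eta wins 8–7.
Epsilon vs Kappa: Epsilon is ranked higher on 3 ballots, Kappa on 12. Kappa wins 12–3.
Epsilon vs Eta: Eta wins 9–6.
Kappa vs Eta: Kappa preferred on 3 ballots; Eta wins 12–3.
Beta loses to every other book — it is the Condorcet loser.

Beta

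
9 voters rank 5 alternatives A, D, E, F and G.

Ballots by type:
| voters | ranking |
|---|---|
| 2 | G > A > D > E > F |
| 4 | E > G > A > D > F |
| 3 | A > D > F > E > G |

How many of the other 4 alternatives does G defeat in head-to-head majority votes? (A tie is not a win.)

3

G against each rival (9 voters):
G vs A: G wins 6–3.
G vs D: 2+4 = 6 for G, 3 for D — G by 6–3.
G vs E: 2 for G, 7 for E — E by 7–2.
G vs F: G is ranked higher on 2+4 = 6 ballots, F on 3. G wins 6–3.
G beats A, D, F; loses to E — 3 pairwise wins.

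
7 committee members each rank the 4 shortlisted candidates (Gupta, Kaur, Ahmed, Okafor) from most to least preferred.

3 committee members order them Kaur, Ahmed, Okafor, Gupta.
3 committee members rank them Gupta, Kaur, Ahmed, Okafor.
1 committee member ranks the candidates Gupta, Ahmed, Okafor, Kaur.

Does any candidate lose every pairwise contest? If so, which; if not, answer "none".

Okafor

Head-to-head results (7 committee members):
Gupta vs Kaur: Gupta wins 4–3.
Gupta vs Ahmed: 3+1 = 4 for Gupta, 3 for Ahmed — Gupta by 4–3.
Gupta vs Okafor: Gupta is ranked higher on 3+1 = 4 ballots, Okafor on 3. Gupta wins 4–3.
Kaur vs Ahmed: 6 to 1, Kaur.
Kaur vs Okafor: Kaur preferred on 3+3 = 6 ballots; Kaur wins 6–1.
Ahmed vs Okafor: Ahmed preferred on 3+3+1 = 7 ballots; Ahmed wins 7–0.
Okafor is beaten in every head-to-head and is the Condorcet loser.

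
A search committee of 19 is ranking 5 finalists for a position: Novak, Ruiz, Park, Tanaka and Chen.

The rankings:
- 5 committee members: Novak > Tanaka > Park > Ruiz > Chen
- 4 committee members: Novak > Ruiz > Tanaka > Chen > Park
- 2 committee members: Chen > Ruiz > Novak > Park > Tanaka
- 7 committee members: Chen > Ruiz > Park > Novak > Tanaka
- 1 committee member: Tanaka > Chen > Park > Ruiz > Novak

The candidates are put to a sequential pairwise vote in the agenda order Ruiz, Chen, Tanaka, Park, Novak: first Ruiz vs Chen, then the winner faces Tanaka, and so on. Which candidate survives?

Novak

Round 1: Ruiz vs Chen — 9–10, Chen advances.
Round 2: Chen vs Tanaka — 9–10, Tanaka advances.
Round 3: Tanaka vs Park — 10–9, Tanaka advances.
Round 4: Tanaka vs Novak — 1–18, Novak advances.
The agenda winner is Novak.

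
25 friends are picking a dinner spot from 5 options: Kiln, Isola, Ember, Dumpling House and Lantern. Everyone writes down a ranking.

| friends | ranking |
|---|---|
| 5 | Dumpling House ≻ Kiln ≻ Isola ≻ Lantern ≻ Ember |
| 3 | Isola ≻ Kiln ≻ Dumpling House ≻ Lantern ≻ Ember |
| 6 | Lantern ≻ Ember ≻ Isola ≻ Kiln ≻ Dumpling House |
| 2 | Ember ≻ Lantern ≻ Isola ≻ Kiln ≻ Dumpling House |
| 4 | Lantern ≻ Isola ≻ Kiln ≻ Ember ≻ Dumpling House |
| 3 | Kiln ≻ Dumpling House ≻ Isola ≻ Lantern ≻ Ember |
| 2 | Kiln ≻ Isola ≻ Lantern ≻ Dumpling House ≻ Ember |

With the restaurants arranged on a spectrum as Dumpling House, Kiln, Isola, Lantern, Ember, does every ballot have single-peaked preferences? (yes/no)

Axis positions: Dumpling House=1, Kiln=2, Isola=3, Lantern=4, Ember=5.
Cluster 1 (peak Dumpling House at position 1): ranking walks positions 1-2-3-4-5, expanding outward from the peak — single-peaked.
Cluster 2 (peak Isola at position 3): ranking walks positions 3-2-1-4-5, expanding outward from the peak — single-peaked.
Cluster 3 (peak Lantern at position 4): ranking walks positions 4-5-3-2-1, expanding outward from the peak — single-peaked.
Cluster 4 (peak Ember at position 5): ranking walks positions 5-4-3-2-1, expanding outward from the peak — single-peaked.
Cluster 5 (peak Lantern at position 4): ranking walks positions 4-3-2-5-1, expanding outward from the peak — single-peaked.
Cluster 6 (peak Kiln at position 2): ranking walks positions 2-1-3-4-5, expanding outward from the peak — single-peaked.
Cluster 7 (peak Kiln at position 2): ranking walks positions 2-3-4-1-5, expanding outward from the peak — single-peaked.
Every ranking is single-peaked on this axis.

yes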